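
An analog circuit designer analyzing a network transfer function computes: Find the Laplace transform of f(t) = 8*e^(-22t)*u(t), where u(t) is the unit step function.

Standard Laplace transform pair:
e^(-at)*u(t) <-> 1/(s+a)
With a = 22: L{8*e^(-22t)*u(t)} = 8/(s+22), ROC: Re(s) > -22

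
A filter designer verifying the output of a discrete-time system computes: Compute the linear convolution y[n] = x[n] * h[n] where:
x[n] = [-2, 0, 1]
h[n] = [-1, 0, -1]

y[n] = sum_k x[k]*h[n-k]. Output length = len(x) + len(h) - 1 = 3 + 3 - 1 = 5.
y[0] = -2*-1 = 2
y[1] = 0*-1 + -2*0 = 0
y[2] = 1*-1 + 0*0 + -2*-1 = 1
y[3] = 1*0 + 0*-1 = 0
y[4] = 1*-1 = -1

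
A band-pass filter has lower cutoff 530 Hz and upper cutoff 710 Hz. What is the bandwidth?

Bandwidth = f_high - f_low
= 710 Hz - 530 Hz = 180 Hz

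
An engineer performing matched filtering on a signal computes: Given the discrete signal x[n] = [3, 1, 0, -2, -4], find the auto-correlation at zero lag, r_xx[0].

The auto-correlation at zero lag r_xx[0] equals the signal energy.
r_xx[0] = sum of x[n]^2 = 3^2 + 1^2 + 0^2 + (-2)^2 + (-4)^2
= 9 + 1 + 0 + 4 + 16 = 30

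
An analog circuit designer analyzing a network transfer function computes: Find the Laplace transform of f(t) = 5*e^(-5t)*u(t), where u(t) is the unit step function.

Standard Laplace transform pair:
e^(-at)*u(t) <-> 1/(s+a)
With a = 5: L{5*e^(-5t)*u(t)} = 5/(s+5), ROC: Re(s) > -5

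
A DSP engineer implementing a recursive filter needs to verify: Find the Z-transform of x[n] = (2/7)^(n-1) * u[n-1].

Time-shifting property: if X(z) = Z{x[n]}, then Z{x[n-d]} = z^(-d) * X(z)
X(z) = z/(z - 2/7) for x[n] = (2/7)^n * u[n]
Z{x[n-1]} = z^(-1) * z/(z - 2/7) = 1/(z - 2/7)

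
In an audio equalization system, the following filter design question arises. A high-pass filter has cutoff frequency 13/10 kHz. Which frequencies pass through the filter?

A high-pass filter passes all frequencies above the cutoff frequency 13/10 kHz and attenuates lower frequencies.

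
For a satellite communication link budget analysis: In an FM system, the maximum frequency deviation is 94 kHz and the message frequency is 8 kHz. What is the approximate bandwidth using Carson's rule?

Carson's rule: BW = 2*(delta_f + f_m)
= 2*(94 + 8) kHz = 204 kHz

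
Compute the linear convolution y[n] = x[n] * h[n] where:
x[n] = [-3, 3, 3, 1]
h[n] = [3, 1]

y[n] = sum_k x[k]*h[n-k]. Output length = len(x) + len(h) - 1 = 4 + 2 - 1 = 5.
y[0] = -3*3 = -9
y[1] = 3*3 + -3*1 = 6
y[2] = 3*3 + 3*1 = 12
y[3] = 1*3 + 3*1 = 6
y[4] = 1*1 = 1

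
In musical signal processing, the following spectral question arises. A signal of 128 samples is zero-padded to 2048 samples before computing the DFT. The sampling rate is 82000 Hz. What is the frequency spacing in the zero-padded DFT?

Original DFT: N = 128, resolution = f_s/N = 82000/128 = 5125/8 Hz
Zero-padded DFT: N = 2048, resolution = f_s/N = 82000/2048 = 5125/128 Hz
Zero-padding interpolates the spectrum (finer frequency grid)
but does NOT improve the true spectral resolution (ability to resolve close frequencies).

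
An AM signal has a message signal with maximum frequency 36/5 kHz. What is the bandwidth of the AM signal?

In AM (double-sideband), the bandwidth is twice the message frequency.
BW = 2 * f_m = 2 * 36/5 kHz = 72/5 kHz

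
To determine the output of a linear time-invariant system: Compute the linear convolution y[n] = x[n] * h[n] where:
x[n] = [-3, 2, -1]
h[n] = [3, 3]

y[n] = sum_k x[k]*h[n-k]. Output length = len(x) + len(h) - 1 = 3 + 2 - 1 = 4.
y[0] = -3*3 = -9
y[1] = 2*3 + -3*3 = -3
y[2] = -1*3 + 2*3 = 3
y[3] = -1*3 = -3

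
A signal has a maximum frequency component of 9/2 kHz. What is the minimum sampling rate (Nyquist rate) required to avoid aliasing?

By the Nyquist-Shannon sampling theorem,
the minimum sampling rate (Nyquist rate) must be at least 2 * f_max.
Nyquist rate = 2 * 9/2 kHz = 9 kHz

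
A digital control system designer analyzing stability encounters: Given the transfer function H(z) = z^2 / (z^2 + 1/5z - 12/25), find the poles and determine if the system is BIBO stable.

Poles are roots of the denominator: z^2 + 1/5z - 12/25 = 0.
Quadratic formula: z = [-(1/5) +/- sqrt((1/5)^2 - 4*(-12/25))] / 2
Discriminant = 1/25 + 48/25 = 49/25; sqrt = 7/5.
z = (-1/5 +/- 7/5) / 2 => z = 3/5 or z = -4/5.
|p1| = 3/5, |p2| = 4/5.
For BIBO stability, all poles must lie inside the unit circle (|p| < 1).
System is STABLE since both |p| < 1.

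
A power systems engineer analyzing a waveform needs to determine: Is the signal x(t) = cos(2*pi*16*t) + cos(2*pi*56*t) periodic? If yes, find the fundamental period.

f1 = 16 Hz, f2 = 56 Hz
Period T1 = 1/16, T2 = 1/56
Ratio T1/T2 = 56/16, which is rational.
The signal is periodic with fundamental period T = 1/GCD(16,56) = 1/8 s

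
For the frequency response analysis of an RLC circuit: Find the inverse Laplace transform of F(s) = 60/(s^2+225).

Standard pair: w/(s^2+w^2) <-> sin(wt)*u(t)
Recognize w^2 = 225, so w = 15; numerator 60 = 4*15.
f(t) = 4*sin(15t)*u(t)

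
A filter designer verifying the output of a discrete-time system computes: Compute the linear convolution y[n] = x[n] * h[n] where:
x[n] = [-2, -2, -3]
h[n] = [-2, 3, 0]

y[n] = sum_k x[k]*h[n-k]. Output length = len(x) + len(h) - 1 = 3 + 3 - 1 = 5.
y[0] = -2*-2 = 4
y[1] = -2*-2 + -2*3 = -2
y[2] = -3*-2 + -2*3 + -2*0 = 0
y[3] = -3*3 + -2*0 = -9
y[4] = -3*0 = 0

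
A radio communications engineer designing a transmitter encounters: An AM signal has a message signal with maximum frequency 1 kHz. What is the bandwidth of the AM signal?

In AM (double-sideband), the bandwidth is twice the message frequency.
BW = 2 * f_m = 2 * 1 kHz = 2 kHz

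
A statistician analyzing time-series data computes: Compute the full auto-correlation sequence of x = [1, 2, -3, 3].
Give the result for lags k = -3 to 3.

r_xx[k] = sum_m x[m]*x[m+k], indexed from 0, for k = -3 to 3:
  r_xx[-3] = x[3]*x[0] = 3
  r_xx[-2] = x[2]*x[0] + x[3]*x[1] = 3
  r_xx[-1] = x[1]*x[0] + x[2]*x[1] + x[3]*x[2] = -13
  r_xx[0] = x[0]*x[0] + x[1]*x[1] + x[2]*x[2] + x[3]*x[3] = 23
  r_xx[1] = x[0]*x[1] + x[1]*x[2] + x[2]*x[3] = -13
  r_xx[2] = x[0]*x[2] + x[1]*x[3] = 3
  r_xx[3] = x[0]*x[3] = 3
r_xx = [3, 3, -13, 23, -13, 3, 3]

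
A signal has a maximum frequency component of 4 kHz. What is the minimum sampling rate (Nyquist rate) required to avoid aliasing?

By the Nyquist-Shannon sampling theorem,
the minimum sampling rate (Nyquist rate) must be at least 2 * f_max.
Nyquist rate = 2 * 4 kHz = 8 kHz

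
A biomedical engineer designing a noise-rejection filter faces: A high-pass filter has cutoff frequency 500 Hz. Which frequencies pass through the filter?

A high-pass filter passes all frequencies above the cutoff frequency 500 Hz and attenuates lower frequencies.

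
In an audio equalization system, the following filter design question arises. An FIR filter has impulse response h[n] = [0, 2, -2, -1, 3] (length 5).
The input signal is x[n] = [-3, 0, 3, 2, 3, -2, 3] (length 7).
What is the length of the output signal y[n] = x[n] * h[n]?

For linear convolution, the output length is:
len(y) = len(x) + len(h) - 1 = 7 + 5 - 1 = 11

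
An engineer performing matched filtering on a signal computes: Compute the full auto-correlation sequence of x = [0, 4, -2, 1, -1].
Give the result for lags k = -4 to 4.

r_xx[k] = sum_m x[m]*x[m+k], indexed from 0, for k = -4 to 4:
  r_xx[-4] = x[4]*x[0] = 0
  r_xx[-3] = x[3]*x[0] + x[4]*x[1] = -4
  r_xx[-2] = x[2]*x[0] + x[3]*x[1] + x[4]*x[2] = 6
  r_xx[-1] = x[1]*x[0] + x[2]*x[1] + x[3]*x[2] + x[4]*x[3] = -11
  r_xx[0] = x[0]*x[0] + x[1]*x[1] + x[2]*x[2] + x[3]*x[3] + x[4]*x[4] = 22
  r_xx[1] = x[0]*x[1] + x[1]*x[2] + x[2]*x[3] + x[3]*x[4] = -11
  r_xx[2] = x[0]*x[2] + x[1]*x[3] + x[2]*x[4] = 6
  r_xx[3] = x[0]*x[3] + x[1]*x[4] = -4
  r_xx[4] = x[0]*x[4] = 0
r_xx = [0, -4, 6, -11, 22, -11, 6, -4, 0]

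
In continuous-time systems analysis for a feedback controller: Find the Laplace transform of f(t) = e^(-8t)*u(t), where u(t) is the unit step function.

Standard Laplace transform pair:
e^(-at)*u(t) <-> 1/(s+a)
With a = 8: L{e^(-8t)*u(t)} = 1/(s+8), ROC: Re(s) > -8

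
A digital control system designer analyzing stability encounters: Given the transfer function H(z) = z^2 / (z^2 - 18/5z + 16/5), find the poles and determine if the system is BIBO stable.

Poles are roots of the denominator: z^2 - 18/5z + 16/5 = 0.
Quadratic formula: z = [-(-18/5) +/- sqrt((-18/5)^2 - 4*(16/5))] / 2
Discriminant = 324/25 - 64/5 = 4/25; sqrt = 2/5.
z = (18/5 +/- 2/5) / 2 => z = 2 or z = 8/5.
|p1| = 2, |p2| = 8/5.
For BIBO stability, all poles must lie inside the unit circle (|p| < 1).
System is UNSTABLE since at least one |p| >= 1.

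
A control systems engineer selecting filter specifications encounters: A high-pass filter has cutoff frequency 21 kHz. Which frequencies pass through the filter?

A high-pass filter passes all frequencies above the cutoff frequency 21 kHz and attenuates lower frequencies.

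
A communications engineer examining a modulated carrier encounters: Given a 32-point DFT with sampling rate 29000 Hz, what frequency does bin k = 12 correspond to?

The frequency of DFT bin k is: f_k = k * f_s / N
f_12 = 12 * 29000 / 32 = 10875 Hz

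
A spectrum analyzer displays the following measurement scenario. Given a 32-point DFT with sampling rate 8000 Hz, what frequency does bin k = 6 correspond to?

The frequency of DFT bin k is: f_k = k * f_s / N
f_6 = 6 * 8000 / 32 = 1500 Hz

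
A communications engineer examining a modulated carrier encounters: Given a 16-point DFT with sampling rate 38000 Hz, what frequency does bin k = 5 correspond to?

The frequency of DFT bin k is: f_k = k * f_s / N
f_5 = 5 * 38000 / 16 = 11875 Hz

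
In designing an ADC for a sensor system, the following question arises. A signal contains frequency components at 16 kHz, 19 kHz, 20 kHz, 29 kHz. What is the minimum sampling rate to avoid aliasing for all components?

The highest frequency component is f_max = 29 kHz.
Nyquist rate = 2 * f_max = 2 * 29 kHz = 58 kHz.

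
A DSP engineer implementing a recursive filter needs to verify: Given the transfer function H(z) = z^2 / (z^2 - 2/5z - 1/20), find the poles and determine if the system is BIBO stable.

Poles are roots of the denominator: z^2 - 2/5z - 1/20 = 0.
Quadratic formula: z = [-(-2/5) +/- sqrt((-2/5)^2 - 4*(-1/20))] / 2
Discriminant = 4/25 + 1/5 = 9/25; sqrt = 3/5.
z = (2/5 +/- 3/5) / 2 => z = 1/2 or z = -1/10.
|p1| = 1/2, |p2| = 1/10.
For BIBO stability, all poles must lie inside the unit circle (|p| < 1).
System is STABLE since both |p| < 1.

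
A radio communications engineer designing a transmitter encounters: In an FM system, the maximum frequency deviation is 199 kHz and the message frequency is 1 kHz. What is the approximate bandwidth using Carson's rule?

Carson's rule: BW = 2*(delta_f + f_m)
= 2*(199 + 1) kHz = 400 kHz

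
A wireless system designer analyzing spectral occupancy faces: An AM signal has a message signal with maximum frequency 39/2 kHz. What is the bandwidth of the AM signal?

In AM (double-sideband), the bandwidth is twice the message frequency.
BW = 2 * f_m = 2 * 39/2 kHz = 39 kHz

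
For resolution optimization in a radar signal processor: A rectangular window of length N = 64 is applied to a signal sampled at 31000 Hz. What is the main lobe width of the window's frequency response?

For a rectangular window of length N,
the main lobe width in frequency is 2*f_s/N.
= 2*31000/64 = 3875/4 Hz
This determines the minimum frequency separation for resolving two sinusoids.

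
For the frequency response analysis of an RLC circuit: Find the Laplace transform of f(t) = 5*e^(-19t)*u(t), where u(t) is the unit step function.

Standard Laplace transform pair:
e^(-at)*u(t) <-> 1/(s+a)
With a = 19: L{5*e^(-19t)*u(t)} = 5/(s+19), ROC: Re(s) > -19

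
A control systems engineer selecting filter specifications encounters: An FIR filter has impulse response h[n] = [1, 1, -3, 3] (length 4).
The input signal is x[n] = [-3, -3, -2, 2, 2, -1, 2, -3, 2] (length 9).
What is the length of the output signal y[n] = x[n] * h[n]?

For linear convolution, the output length is:
len(y) = len(x) + len(h) - 1 = 9 + 4 - 1 = 12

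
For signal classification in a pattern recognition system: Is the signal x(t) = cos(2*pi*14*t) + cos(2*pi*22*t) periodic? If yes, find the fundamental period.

f1 = 14 Hz, f2 = 22 Hz
Period T1 = 1/14, T2 = 1/22
Ratio T1/T2 = 22/14, which is rational.
The signal is periodic with fundamental period T = 1/GCD(14,22) = 1/2 s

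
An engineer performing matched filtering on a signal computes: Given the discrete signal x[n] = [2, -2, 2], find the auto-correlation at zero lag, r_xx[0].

The auto-correlation at zero lag r_xx[0] equals the signal energy.
r_xx[0] = sum of x[n]^2 = 2^2 + (-2)^2 + 2^2
= 4 + 4 + 4 = 12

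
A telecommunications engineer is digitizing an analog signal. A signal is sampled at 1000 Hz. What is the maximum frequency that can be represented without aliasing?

The maximum frequency that can be represented without aliasing
is the Nyquist frequency: f_max = f_s / 2 = 1000 Hz / 2 = 500 Hz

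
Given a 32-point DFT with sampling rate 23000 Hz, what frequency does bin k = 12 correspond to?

The frequency of DFT bin k is: f_k = k * f_s / N
f_12 = 12 * 23000 / 32 = 8625 Hz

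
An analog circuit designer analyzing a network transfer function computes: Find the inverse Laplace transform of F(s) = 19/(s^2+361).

Standard pair: w/(s^2+w^2) <-> sin(wt)*u(t)
Recognize w^2 = 361, so w = 19; numerator 19 = 1*19.
f(t) = sin(19t)*u(t)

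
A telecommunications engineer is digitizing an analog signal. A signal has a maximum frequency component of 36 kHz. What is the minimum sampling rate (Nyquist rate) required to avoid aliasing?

By the Nyquist-Shannon sampling theorem,
the minimum sampling rate (Nyquist rate) must be at least 2 * f_max.
Nyquist rate = 2 * 36 kHz = 72 kHz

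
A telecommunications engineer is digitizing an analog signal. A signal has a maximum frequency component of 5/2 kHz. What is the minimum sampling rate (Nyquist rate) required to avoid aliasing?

By the Nyquist-Shannon sampling theorem,
the minimum sampling rate (Nyquist rate) must be at least 2 * f_max.
Nyquist rate = 2 * 5/2 kHz = 5 kHz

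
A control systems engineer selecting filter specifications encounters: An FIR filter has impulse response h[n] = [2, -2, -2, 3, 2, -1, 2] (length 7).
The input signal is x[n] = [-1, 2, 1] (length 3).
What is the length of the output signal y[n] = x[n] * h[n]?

For linear convolution, the output length is:
len(y) = len(x) + len(h) - 1 = 3 + 7 - 1 = 9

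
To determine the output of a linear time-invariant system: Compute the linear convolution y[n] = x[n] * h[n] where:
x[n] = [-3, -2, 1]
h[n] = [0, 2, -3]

y[n] = sum_k x[k]*h[n-k]. Output length = len(x) + len(h) - 1 = 3 + 3 - 1 = 5.
y[0] = -3*0 = 0
y[1] = -2*0 + -3*2 = -6
y[2] = 1*0 + -2*2 + -3*-3 = 5
y[3] = 1*2 + -2*-3 = 8
y[4] = 1*-3 = -3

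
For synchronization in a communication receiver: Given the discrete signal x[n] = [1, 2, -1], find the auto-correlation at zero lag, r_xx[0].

The auto-correlation at zero lag r_xx[0] equals the signal energy.
r_xx[0] = sum of x[n]^2 = 1^2 + 2^2 + (-1)^2
= 1 + 4 + 1 = 6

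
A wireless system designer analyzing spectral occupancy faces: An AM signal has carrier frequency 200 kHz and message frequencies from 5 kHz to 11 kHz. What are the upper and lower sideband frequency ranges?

Upper sideband (USB) = fc + [fm_low, fm_high] = 200 + [5, 11] = [205, 211] kHz
Lower sideband (LSB) = fc - [fm_high, fm_low] = 200 - [11, 5] = [189, 195] kHz
Total occupied spectrum: 189 kHz to 211 kHz (plus carrier at 200 kHz)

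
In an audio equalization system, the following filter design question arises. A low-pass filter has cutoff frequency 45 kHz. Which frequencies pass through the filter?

A low-pass filter passes all frequencies below the cutoff frequency 45 kHz and attenuates higher frequencies.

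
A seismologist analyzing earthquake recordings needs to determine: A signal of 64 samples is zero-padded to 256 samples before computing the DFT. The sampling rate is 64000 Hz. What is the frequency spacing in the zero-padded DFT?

Original DFT: N = 64, resolution = f_s/N = 64000/64 = 1000 Hz
Zero-padded DFT: N = 256, resolution = f_s/N = 64000/256 = 250 Hz
Zero-padding interpolates the spectrum (finer frequency grid)
but does NOT improve the true spectral resolution (ability to resolve close frequencies).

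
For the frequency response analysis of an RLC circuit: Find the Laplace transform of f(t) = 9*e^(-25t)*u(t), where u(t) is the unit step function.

Standard Laplace transform pair:
e^(-at)*u(t) <-> 1/(s+a)
With a = 25: L{9*e^(-25t)*u(t)} = 9/(s+25), ROC: Re(s) > -25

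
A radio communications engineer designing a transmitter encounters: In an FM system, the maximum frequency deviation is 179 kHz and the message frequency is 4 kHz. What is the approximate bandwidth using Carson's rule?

Carson's rule: BW = 2*(delta_f + f_m)
= 2*(179 + 4) kHz = 366 kHz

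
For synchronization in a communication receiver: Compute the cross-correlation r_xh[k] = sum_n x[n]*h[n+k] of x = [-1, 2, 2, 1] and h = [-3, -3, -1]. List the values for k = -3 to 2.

Both sequences indexed from 0 and zero outside their support.
Lags with overlap: k = -3 to 2.
  r_xh[-3] = x[3]*h[0] = -3
  r_xh[-2] = x[2]*h[0] + x[3]*h[1] = -9
  r_xh[-1] = x[1]*h[0] + x[2]*h[1] + x[3]*h[2] = -13
  r_xh[0] = x[0]*h[0] + x[1]*h[1] + x[2]*h[2] = -5
  r_xh[1] = x[0]*h[1] + x[1]*h[2] = 1
  r_xh[2] = x[0]*h[2] = 1
r_xh = [-3, -9, -13, -5, 1, 1] (for k = -3, ..., 2)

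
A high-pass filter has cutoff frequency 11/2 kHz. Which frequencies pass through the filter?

A high-pass filter passes all frequencies above the cutoff frequency 11/2 kHz and attenuates lower frequencies.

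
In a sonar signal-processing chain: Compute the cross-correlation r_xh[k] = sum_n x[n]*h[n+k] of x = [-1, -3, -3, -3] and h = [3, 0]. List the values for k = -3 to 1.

Both sequences indexed from 0 and zero outside their support.
Lags with overlap: k = -3 to 1.
  r_xh[-3] = x[3]*h[0] = -9
  r_xh[-2] = x[2]*h[0] + x[3]*h[1] = -9
  r_xh[-1] = x[1]*h[0] + x[2]*h[1] = -9
  r_xh[0] = x[0]*h[0] + x[1]*h[1] = -3
  r_xh[1] = x[0]*h[1] = 0
r_xh = [-9, -9, -9, -3, 0] (for k = -3, ..., 1)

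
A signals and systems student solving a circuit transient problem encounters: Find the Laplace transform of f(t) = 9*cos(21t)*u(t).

Standard pair: cos(wt)*u(t) <-> s/(s^2+w^2)
With w = 21: L{9*cos(21t)*u(t)} = 9s/(s^2+441)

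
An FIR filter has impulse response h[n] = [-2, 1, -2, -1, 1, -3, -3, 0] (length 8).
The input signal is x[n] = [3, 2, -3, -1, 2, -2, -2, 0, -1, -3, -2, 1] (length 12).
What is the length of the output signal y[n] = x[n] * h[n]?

For linear convolution, the output length is:
len(y) = len(x) + len(h) - 1 = 12 + 8 - 1 = 19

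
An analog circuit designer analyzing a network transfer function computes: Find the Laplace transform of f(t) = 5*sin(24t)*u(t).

Standard pair: sin(wt)*u(t) <-> w/(s^2+w^2)
With w = 24: L{5*sin(24t)*u(t)} = 120/(s^2+576)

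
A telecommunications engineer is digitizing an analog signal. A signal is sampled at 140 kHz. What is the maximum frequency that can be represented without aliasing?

The maximum frequency that can be represented without aliasing
is the Nyquist frequency: f_max = f_s / 2 = 140 kHz / 2 = 70 kHz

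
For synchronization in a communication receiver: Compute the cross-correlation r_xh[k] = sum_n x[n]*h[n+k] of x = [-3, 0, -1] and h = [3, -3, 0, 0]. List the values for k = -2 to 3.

Both sequences indexed from 0 and zero outside their support.
Lags with overlap: k = -2 to 3.
  r_xh[-2] = x[2]*h[0] = -3
  r_xh[-1] = x[1]*h[0] + x[2]*h[1] = 3
  r_xh[0] = x[0]*h[0] + x[1]*h[1] + x[2]*h[2] = -9
  r_xh[1] = x[0]*h[1] + x[1]*h[2] + x[2]*h[3] = 9
  r_xh[2] = x[0]*h[2] + x[1]*h[3] = 0
  r_xh[3] = x[0]*h[3] = 0
r_xh = [-3, 3, -9, 9, 0, 0] (for k = -2, ..., 3)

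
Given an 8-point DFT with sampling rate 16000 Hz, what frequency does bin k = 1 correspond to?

The frequency of DFT bin k is: f_k = k * f_s / N
f_1 = 1 * 16000 / 8 = 2000 Hz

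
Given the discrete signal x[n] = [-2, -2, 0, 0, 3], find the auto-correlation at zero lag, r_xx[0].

The auto-correlation at zero lag r_xx[0] equals the signal energy.
r_xx[0] = sum of x[n]^2 = (-2)^2 + (-2)^2 + 0^2 + 0^2 + 3^2
= 4 + 4 + 0 + 0 + 9 = 17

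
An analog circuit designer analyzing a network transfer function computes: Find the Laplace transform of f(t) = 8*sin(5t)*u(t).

Standard pair: sin(wt)*u(t) <-> w/(s^2+w^2)
With w = 5: L{8*sin(5t)*u(t)} = 40/(s^2+25)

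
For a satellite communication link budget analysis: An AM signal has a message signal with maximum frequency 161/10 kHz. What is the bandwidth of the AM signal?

In AM (double-sideband), the bandwidth is twice the message frequency.
BW = 2 * f_m = 2 * 161/10 kHz = 161/5 kHz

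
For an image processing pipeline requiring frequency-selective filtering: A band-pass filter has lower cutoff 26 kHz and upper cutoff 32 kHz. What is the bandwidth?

Bandwidth = f_high - f_low
= 32 kHz - 26 kHz = 6 kHz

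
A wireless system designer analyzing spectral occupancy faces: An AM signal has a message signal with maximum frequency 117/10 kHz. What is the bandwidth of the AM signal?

In AM (double-sideband), the bandwidth is twice the message frequency.
BW = 2 * f_m = 2 * 117/10 kHz = 117/5 kHz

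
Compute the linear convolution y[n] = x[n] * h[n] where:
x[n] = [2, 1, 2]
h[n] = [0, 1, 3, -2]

y[n] = sum_k x[k]*h[n-k]. Output length = len(x) + len(h) - 1 = 3 + 4 - 1 = 6.
y[0] = 2*0 = 0
y[1] = 1*0 + 2*1 = 2
y[2] = 2*0 + 1*1 + 2*3 = 7
y[3] = 2*1 + 1*3 + 2*-2 = 1
y[4] = 2*3 + 1*-2 = 4
y[5] = 2*-2 = -4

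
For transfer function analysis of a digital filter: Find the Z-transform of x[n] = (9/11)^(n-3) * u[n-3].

Time-shifting property: if X(z) = Z{x[n]}, then Z{x[n-d]} = z^(-d) * X(z)
X(z) = z/(z - 9/11) for x[n] = (9/11)^n * u[n]
Z{x[n-3]} = z^(-3) * z/(z - 9/11) = z^(-2)/(z - 9/11)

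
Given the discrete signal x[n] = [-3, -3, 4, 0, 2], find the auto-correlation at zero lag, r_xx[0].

The auto-correlation at zero lag r_xx[0] equals the signal energy.
r_xx[0] = sum of x[n]^2 = (-3)^2 + (-3)^2 + 4^2 + 0^2 + 2^2
= 9 + 9 + 16 + 0 + 4 = 38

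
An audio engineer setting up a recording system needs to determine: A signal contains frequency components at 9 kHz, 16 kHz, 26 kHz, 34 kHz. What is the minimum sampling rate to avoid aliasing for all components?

The highest frequency component is f_max = 34 kHz.
Nyquist rate = 2 * f_max = 2 * 34 kHz = 68 kHz.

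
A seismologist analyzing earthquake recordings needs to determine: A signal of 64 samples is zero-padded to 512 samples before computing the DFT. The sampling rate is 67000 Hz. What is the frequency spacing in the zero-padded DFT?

Original DFT: N = 64, resolution = f_s/N = 67000/64 = 8375/8 Hz
Zero-padded DFT: N = 512, resolution = f_s/N = 67000/512 = 8375/64 Hz
Zero-padding interpolates the spectrum (finer frequency grid)
but does NOT improve the true spectral resolution (ability to resolve close frequencies).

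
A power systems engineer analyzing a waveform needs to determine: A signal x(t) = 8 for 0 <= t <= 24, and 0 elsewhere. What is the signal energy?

Energy = integral of |x(t)|^2 dt over the signal duration
= 8^2 * 24 = 64 * 24 = 1536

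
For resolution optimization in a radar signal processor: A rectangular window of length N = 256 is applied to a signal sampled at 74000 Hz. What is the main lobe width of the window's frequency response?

For a rectangular window of length N,
the main lobe width in frequency is 2*f_s/N.
= 2*74000/256 = 4625/8 Hz
This determines the minimum frequency separation for resolving two sinusoids.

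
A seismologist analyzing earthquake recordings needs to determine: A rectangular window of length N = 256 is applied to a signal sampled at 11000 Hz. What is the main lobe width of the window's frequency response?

For a rectangular window of length N,
the main lobe width in frequency is 2*f_s/N.
= 2*11000/256 = 1375/16 Hz
This determines the minimum frequency separation for resolving two sinusoids.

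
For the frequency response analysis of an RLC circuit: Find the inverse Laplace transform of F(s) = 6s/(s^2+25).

Standard pair: s/(s^2+w^2) <-> cos(wt)*u(t)
With k=6, w=5: f(t) = 6*cos(5t)*u(t)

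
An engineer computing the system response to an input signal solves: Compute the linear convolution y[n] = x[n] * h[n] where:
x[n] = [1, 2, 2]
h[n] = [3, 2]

y[n] = sum_k x[k]*h[n-k]. Output length = len(x) + len(h) - 1 = 3 + 2 - 1 = 4.
y[0] = 1*3 = 3
y[1] = 2*3 + 1*2 = 8
y[2] = 2*3 + 2*2 = 10
y[3] = 2*2 = 4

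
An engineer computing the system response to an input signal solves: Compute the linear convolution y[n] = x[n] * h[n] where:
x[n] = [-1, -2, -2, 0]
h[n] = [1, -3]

y[n] = sum_k x[k]*h[n-k]. Output length = len(x) + len(h) - 1 = 4 + 2 - 1 = 5.
y[0] = -1*1 = -1
y[1] = -2*1 + -1*-3 = 1
y[2] = -2*1 + -2*-3 = 4
y[3] = 0*1 + -2*-3 = 6
y[4] = 0*-3 = 0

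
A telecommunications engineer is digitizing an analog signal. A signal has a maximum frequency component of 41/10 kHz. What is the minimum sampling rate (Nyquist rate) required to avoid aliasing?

By the Nyquist-Shannon sampling theorem,
the minimum sampling rate (Nyquist rate) must be at least 2 * f_max.
Nyquist rate = 2 * 41/10 kHz = 41/5 kHz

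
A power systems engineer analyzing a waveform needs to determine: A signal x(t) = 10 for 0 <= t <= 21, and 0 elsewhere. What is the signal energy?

Energy = integral of |x(t)|^2 dt over the signal duration
= 10^2 * 21 = 100 * 21 = 2100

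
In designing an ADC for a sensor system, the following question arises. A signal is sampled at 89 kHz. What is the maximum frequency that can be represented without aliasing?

The maximum frequency that can be represented without aliasing
is the Nyquist frequency: f_max = f_s / 2 = 89 kHz / 2 = 89/2 kHz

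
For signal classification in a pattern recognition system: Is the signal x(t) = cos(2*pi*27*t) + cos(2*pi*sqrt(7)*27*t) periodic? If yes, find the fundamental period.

f1 = 27 Hz, f2 = 27*sqrt(7) Hz
Ratio f2/f1 = sqrt(7), which is irrational.
Since the frequency ratio is irrational, no common period exists.
The signal is not periodic.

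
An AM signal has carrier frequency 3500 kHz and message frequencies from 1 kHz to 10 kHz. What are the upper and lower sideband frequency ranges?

Upper sideband (USB) = fc + [fm_low, fm_high] = 3500 + [1, 10] = [3501, 3510] kHz
Lower sideband (LSB) = fc - [fm_high, fm_low] = 3500 - [10, 1] = [3490, 3499] kHz
Total occupied spectrum: 3490 kHz to 3510 kHz (plus carrier at 3500 kHz)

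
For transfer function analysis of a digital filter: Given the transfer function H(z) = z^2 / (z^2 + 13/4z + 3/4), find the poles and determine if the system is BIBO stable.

Poles are roots of the denominator: z^2 + 13/4z + 3/4 = 0.
Quadratic formula: z = [-(13/4) +/- sqrt((13/4)^2 - 4*(3/4))] / 2
Discriminant = 169/16 - 3 = 121/16; sqrt = 11/4.
z = (-13/4 +/- 11/4) / 2 => z = -1/4 or z = -3.
|p1| = 3, |p2| = 1/4.
For BIBO stability, all poles must lie inside the unit circle (|p| < 1).
System is UNSTABLE since at least one |p| >= 1.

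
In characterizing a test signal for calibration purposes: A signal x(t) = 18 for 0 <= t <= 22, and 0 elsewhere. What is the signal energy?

Energy = integral of |x(t)|^2 dt over the signal duration
= 18^2 * 22 = 324 * 22 = 7128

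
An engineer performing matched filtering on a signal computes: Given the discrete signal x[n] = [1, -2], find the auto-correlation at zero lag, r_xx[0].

The auto-correlation at zero lag r_xx[0] equals the signal energy.
r_xx[0] = sum of x[n]^2 = 1^2 + (-2)^2
= 1 + 4 = 5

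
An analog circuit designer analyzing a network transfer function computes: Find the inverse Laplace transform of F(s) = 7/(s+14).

Standard pair: k/(s+a) <-> k*e^(-at)*u(t)
With k=7, a=14: f(t) = 7*e^(-14t)*u(t)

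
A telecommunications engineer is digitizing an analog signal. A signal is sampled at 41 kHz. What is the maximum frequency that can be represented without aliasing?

The maximum frequency that can be represented without aliasing
is the Nyquist frequency: f_max = f_s / 2 = 41 kHz / 2 = 41/2 kHz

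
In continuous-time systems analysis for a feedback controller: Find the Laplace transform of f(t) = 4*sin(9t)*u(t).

Standard pair: sin(wt)*u(t) <-> w/(s^2+w^2)
With w = 9: L{4*sin(9t)*u(t)} = 36/(s^2+81)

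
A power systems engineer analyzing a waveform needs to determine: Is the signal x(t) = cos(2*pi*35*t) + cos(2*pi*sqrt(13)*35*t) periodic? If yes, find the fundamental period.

f1 = 35 Hz, f2 = 35*sqrt(13) Hz
Ratio f2/f1 = sqrt(13), which is irrational.
Since the frequency ratio is irrational, no common period exists.
The signal is not periodic.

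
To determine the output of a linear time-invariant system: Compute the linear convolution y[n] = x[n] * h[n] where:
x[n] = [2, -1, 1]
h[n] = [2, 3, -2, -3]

y[n] = sum_k x[k]*h[n-k]. Output length = len(x) + len(h) - 1 = 3 + 4 - 1 = 6.
y[0] = 2*2 = 4
y[1] = -1*2 + 2*3 = 4
y[2] = 1*2 + -1*3 + 2*-2 = -5
y[3] = 1*3 + -1*-2 + 2*-3 = -1
y[4] = 1*-2 + -1*-3 = 1
y[5] = 1*-3 = -3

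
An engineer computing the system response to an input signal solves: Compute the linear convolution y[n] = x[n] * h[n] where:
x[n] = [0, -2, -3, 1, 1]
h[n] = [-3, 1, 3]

y[n] = sum_k x[k]*h[n-k]. Output length = len(x) + len(h) - 1 = 5 + 3 - 1 = 7.
y[0] = 0*-3 = 0
y[1] = -2*-3 + 0*1 = 6
y[2] = -3*-3 + -2*1 + 0*3 = 7
y[3] = 1*-3 + -3*1 + -2*3 = -12
y[4] = 1*-3 + 1*1 + -3*3 = -11
y[5] = 1*1 + 1*3 = 4
y[6] = 1*3 = 3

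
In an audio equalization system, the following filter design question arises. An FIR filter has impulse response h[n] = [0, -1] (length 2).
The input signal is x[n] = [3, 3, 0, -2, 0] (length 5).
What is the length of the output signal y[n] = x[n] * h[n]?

For linear convolution, the output length is:
len(y) = len(x) + len(h) - 1 = 5 + 2 - 1 = 6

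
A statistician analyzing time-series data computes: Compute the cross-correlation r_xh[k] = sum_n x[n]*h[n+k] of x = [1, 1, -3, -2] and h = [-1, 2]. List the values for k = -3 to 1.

Both sequences indexed from 0 and zero outside their support.
Lags with overlap: k = -3 to 1.
  r_xh[-3] = x[3]*h[0] = 2
  r_xh[-2] = x[2]*h[0] + x[3]*h[1] = -1
  r_xh[-1] = x[1]*h[0] + x[2]*h[1] = -7
  r_xh[0] = x[0]*h[0] + x[1]*h[1] = 1
  r_xh[1] = x[0]*h[1] = 2
r_xh = [2, -1, -7, 1, 2] (for k = -3, ..., 1)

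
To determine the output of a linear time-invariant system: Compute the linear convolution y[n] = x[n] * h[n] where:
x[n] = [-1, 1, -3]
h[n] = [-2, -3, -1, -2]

y[n] = sum_k x[k]*h[n-k]. Output length = len(x) + len(h) - 1 = 3 + 4 - 1 = 6.
y[0] = -1*-2 = 2
y[1] = 1*-2 + -1*-3 = 1
y[2] = -3*-2 + 1*-3 + -1*-1 = 4
y[3] = -3*-3 + 1*-1 + -1*-2 = 10
y[4] = -3*-1 + 1*-2 = 1
y[5] = -3*-2 = 6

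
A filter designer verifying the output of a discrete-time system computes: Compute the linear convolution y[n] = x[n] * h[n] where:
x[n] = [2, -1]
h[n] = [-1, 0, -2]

y[n] = sum_k x[k]*h[n-k]. Output length = len(x) + len(h) - 1 = 2 + 3 - 1 = 4.
y[0] = 2*-1 = -2
y[1] = -1*-1 + 2*0 = 1
y[2] = -1*0 + 2*-2 = -4
y[3] = -1*-2 = 2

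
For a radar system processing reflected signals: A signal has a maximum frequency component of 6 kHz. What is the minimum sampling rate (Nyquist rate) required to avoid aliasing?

By the Nyquist-Shannon sampling theorem,
the minimum sampling rate (Nyquist rate) must be at least 2 * f_max.
Nyquist rate = 2 * 6 kHz = 12 kHz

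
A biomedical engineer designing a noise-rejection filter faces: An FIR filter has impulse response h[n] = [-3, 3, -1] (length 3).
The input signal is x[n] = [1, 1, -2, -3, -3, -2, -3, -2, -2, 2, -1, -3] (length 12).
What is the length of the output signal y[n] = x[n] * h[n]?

For linear convolution, the output length is:
len(y) = len(x) + len(h) - 1 = 12 + 3 - 1 = 14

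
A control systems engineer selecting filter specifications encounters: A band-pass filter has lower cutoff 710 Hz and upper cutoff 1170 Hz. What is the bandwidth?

Bandwidth = f_high - f_low
= 1170 Hz - 710 Hz = 460 Hz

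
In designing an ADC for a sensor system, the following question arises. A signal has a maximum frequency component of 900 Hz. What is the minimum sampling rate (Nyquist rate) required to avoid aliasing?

By the Nyquist-Shannon sampling theorem,
the minimum sampling rate (Nyquist rate) must be at least 2 * f_max.
Nyquist rate = 2 * 900 Hz = 1800 Hz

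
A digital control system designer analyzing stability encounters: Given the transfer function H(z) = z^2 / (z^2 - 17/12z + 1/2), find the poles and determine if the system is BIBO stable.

Poles are roots of the denominator: z^2 - 17/12z + 1/2 = 0.
Quadratic formula: z = [-(-17/12) +/- sqrt((-17/12)^2 - 4*(1/2))] / 2
Discriminant = 289/144 - 2 = 1/144; sqrt = 1/12.
z = (17/12 +/- 1/12) / 2 => z = 3/4 or z = 2/3.
|p1| = 3/4, |p2| = 2/3.
For BIBO stability, all poles must lie inside the unit circle (|p| < 1).
System is STABLE since both |p| < 1.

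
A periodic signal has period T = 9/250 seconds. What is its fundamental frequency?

The fundamental frequency is the reciprocal of the period.
f = 1/T = 1/(9/250) = 250/9 Hz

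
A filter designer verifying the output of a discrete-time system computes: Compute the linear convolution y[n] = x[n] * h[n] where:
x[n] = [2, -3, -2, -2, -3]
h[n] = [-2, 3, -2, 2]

y[n] = sum_k x[k]*h[n-k]. Output length = len(x) + len(h) - 1 = 5 + 4 - 1 = 8.
y[0] = 2*-2 = -4
y[1] = -3*-2 + 2*3 = 12
y[2] = -2*-2 + -3*3 + 2*-2 = -9
y[3] = -2*-2 + -2*3 + -3*-2 + 2*2 = 8
y[4] = -3*-2 + -2*3 + -2*-2 + -3*2 = -2
y[5] = -3*3 + -2*-2 + -2*2 = -9
y[6] = -3*-2 + -2*2 = 2
y[7] = -3*2 = -6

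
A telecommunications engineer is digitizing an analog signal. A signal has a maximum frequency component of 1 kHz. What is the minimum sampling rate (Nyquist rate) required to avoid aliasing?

By the Nyquist-Shannon sampling theorem,
the minimum sampling rate (Nyquist rate) must be at least 2 * f_max.
Nyquist rate = 2 * 1 kHz = 2 kHz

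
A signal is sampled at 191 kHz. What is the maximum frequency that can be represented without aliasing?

The maximum frequency that can be represented without aliasing
is the Nyquist frequency: f_max = f_s / 2 = 191 kHz / 2 = 191/2 kHz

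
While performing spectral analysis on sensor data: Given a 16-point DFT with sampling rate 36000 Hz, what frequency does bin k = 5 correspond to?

The frequency of DFT bin k is: f_k = k * f_s / N
f_5 = 5 * 36000 / 16 = 11250 Hz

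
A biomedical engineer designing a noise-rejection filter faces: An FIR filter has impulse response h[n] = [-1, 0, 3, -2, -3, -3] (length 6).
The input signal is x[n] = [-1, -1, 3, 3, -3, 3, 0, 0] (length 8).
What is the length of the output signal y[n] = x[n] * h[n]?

For linear convolution, the output length is:
len(y) = len(x) + len(h) - 1 = 8 + 6 - 1 = 13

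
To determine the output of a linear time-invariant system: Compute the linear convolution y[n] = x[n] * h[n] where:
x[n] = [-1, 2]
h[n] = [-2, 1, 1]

y[n] = sum_k x[k]*h[n-k]. Output length = len(x) + len(h) - 1 = 2 + 3 - 1 = 4.
y[0] = -1*-2 = 2
y[1] = 2*-2 + -1*1 = -5
y[2] = 2*1 + -1*1 = 1
y[3] = 2*1 = 2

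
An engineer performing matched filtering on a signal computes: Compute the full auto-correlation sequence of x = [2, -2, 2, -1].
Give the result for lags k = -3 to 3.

r_xx[k] = sum_m x[m]*x[m+k], indexed from 0, for k = -3 to 3:
  r_xx[-3] = x[3]*x[0] = -2
  r_xx[-2] = x[2]*x[0] + x[3]*x[1] = 6
  r_xx[-1] = x[1]*x[0] + x[2]*x[1] + x[3]*x[2] = -10
  r_xx[0] = x[0]*x[0] + x[1]*x[1] + x[2]*x[2] + x[3]*x[3] = 13
  r_xx[1] = x[0]*x[1] + x[1]*x[2] + x[2]*x[3] = -10
  r_xx[2] = x[0]*x[2] + x[1]*x[3] = 6
  r_xx[3] = x[0]*x[3] = -2
r_xx = [-2, 6, -10, 13, -10, 6, -2]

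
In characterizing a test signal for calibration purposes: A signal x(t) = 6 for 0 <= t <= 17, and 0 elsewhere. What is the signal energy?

Energy = integral of |x(t)|^2 dt over the signal duration
= 6^2 * 17 = 36 * 17 = 612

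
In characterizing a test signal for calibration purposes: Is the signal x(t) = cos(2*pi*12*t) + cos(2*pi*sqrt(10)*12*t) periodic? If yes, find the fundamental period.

f1 = 12 Hz, f2 = 12*sqrt(10) Hz
Ratio f2/f1 = sqrt(10), which is irrational.
Since the frequency ratio is irrational, no common period exists.
The signal is not periodic.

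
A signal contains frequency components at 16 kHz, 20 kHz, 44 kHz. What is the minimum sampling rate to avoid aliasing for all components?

The highest frequency component is f_max = 44 kHz.
Nyquist rate = 2 * f_max = 2 * 44 kHz = 88 kHz.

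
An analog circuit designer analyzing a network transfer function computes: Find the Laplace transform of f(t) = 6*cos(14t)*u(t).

Standard pair: cos(wt)*u(t) <-> s/(s^2+w^2)
With w = 14: L{6*cos(14t)*u(t)} = 6s/(s^2+196)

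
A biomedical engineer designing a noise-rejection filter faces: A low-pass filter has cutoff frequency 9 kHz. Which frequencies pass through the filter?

A low-pass filter passes all frequencies below the cutoff frequency 9 kHz and attenuates higher frequencies.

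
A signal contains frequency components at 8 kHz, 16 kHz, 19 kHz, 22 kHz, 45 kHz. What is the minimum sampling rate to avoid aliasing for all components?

The highest frequency component is f_max = 45 kHz.
Nyquist rate = 2 * f_max = 2 * 45 kHz = 90 kHz.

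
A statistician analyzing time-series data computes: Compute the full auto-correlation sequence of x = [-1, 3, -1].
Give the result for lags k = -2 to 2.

r_xx[k] = sum_m x[m]*x[m+k], indexed from 0, for k = -2 to 2:
  r_xx[-2] = x[2]*x[0] = 1
  r_xx[-1] = x[1]*x[0] + x[2]*x[1] = -6
  r_xx[0] = x[0]*x[0] + x[1]*x[1] + x[2]*x[2] = 11
  r_xx[1] = x[0]*x[1] + x[1]*x[2] = -6
  r_xx[2] = x[0]*x[2] = 1
r_xx = [1, -6, 11, -6, 1]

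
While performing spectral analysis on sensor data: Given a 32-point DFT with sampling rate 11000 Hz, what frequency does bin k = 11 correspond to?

The frequency of DFT bin k is: f_k = k * f_s / N
f_11 = 11 * 11000 / 32 = 15125/4 Hz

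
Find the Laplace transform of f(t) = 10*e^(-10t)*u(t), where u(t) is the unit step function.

Standard Laplace transform pair:
e^(-at)*u(t) <-> 1/(s+a)
With a = 10: L{10*e^(-10t)*u(t)} = 10/(s+10), ROC: Re(s) > -10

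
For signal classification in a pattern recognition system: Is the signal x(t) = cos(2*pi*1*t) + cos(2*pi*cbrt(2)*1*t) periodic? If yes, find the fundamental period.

f1 = 1 Hz, f2 = 1*cbrt(2) Hz
Ratio f2/f1 = cbrt(2), which is irrational.
Since the frequency ratio is irrational, no common period exists.
The signal is not periodic.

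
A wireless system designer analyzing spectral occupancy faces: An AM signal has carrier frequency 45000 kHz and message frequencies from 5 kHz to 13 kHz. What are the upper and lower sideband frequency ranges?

Upper sideband (USB) = fc + [fm_low, fm_high] = 45000 + [5, 13] = [45005, 45013] kHz
Lower sideband (LSB) = fc - [fm_high, fm_low] = 45000 - [13, 5] = [44987, 44995] kHz
Total occupied spectrum: 44987 kHz to 45013 kHz (plus carrier at 45000 kHz)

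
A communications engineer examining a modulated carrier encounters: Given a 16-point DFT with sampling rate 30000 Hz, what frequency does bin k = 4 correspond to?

The frequency of DFT bin k is: f_k = k * f_s / N
f_4 = 4 * 30000 / 16 = 7500 Hz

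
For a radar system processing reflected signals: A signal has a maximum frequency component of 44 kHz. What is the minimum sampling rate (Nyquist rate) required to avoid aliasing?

By the Nyquist-Shannon sampling theorem,
the minimum sampling rate (Nyquist rate) must be at least 2 * f_max.
Nyquist rate = 2 * 44 kHz = 88 kHz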